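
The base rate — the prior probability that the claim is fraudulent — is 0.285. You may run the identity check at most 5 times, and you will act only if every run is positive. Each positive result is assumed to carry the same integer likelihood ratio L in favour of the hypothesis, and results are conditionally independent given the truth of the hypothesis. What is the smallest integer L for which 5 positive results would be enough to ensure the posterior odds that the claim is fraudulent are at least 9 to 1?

Prior odds = 0.285/0.715 = 57/143.
Target odds = 9.
Need L⁵ ≥ 9 ÷ (57/143) = 429/19.
1⁵ = 1 < 429/19 ≤ 32 = 2⁵, so L = 2.

2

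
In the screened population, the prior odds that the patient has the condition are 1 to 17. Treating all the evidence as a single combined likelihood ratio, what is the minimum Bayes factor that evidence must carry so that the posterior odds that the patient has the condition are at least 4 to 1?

Prior odds = 1/17.
Target odds = 4.
Required Bayes factor = 4 ÷ (1/17) = 68.

68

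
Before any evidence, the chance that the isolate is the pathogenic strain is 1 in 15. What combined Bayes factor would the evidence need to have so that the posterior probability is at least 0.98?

686

Prior odds = (1/15)/(14/15) = 1/14.
Target odds = 0.98/0.02 = 49.
Required Bayes factor = 49 ÷ (1/14) = 686.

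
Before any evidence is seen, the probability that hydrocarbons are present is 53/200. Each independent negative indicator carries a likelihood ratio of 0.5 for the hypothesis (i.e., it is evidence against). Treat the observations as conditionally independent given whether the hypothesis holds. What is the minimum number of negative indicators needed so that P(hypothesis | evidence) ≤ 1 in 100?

Prior odds = 0.265/0.735 = 53/147.
Likelihood ratio per negative indicator = 0.5.
Target odds: 0.01 ÷ 0.99 = 1/99.
Require 0.5ⁿ ≤ 1/99 ÷ (53/147) = 49/1749.
0.5⁵ = 0.03125 is still above 49/1749 but 0.5⁶ = 0.015625 is at or below it, so n = 6.

6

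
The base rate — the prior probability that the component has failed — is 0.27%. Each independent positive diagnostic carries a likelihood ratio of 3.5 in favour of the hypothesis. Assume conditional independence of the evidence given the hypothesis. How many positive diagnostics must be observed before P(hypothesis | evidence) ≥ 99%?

9

Prior odds: 0.0027 ÷ 0.9973 = 27/9973.
Likelihood ratio per positive diagnostic = 3.5.
Target posterior odds = 0.99/0.01 = 99.
Need (27/9973) × 3.5ⁿ ≥ 99, i.e. 3.5ⁿ ≥ 109703/3.
3.5⁸ = 5764801/256 falls short of 109703/3 but 3.5⁹ = 40353607/512 reaches it, so n = 9.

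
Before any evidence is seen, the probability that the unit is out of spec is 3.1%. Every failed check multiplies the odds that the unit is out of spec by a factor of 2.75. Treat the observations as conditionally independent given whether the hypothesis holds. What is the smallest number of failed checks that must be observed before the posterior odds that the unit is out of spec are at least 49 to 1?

Prior odds = 0.031/0.969 = 31/969.
Likelihood ratio per failed check = 2.75.
Target odds = 49.
Need (31/969) × 2.75ⁿ ≥ 49, i.e. 2.75ⁿ ≥ 47481/31.
2.75⁷ = 19487171/16384 falls short of 47481/31 but 2.75⁸ = 214358881/65536 reaches it, so n = 8.

8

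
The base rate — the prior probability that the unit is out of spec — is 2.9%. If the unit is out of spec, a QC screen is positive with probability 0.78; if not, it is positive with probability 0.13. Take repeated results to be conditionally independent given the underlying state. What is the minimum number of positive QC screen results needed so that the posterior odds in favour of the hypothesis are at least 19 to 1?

Prior odds: 0.029 ÷ 0.971 = 29/971.
Likelihood ratio of a positive = 0.78/0.13 = 6.
Target odds = 19.
Require 6ⁿ ≥ 19 ÷ (29/971) = 18449/29.
6³ = 216 falls short of 18449/29 but 6⁴ = 1296 reaches it, so n = 4.

4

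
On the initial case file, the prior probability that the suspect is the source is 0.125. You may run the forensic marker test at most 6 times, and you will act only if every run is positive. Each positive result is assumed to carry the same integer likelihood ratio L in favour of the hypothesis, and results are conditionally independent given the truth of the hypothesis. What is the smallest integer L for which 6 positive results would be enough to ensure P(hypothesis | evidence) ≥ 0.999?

5

Prior odds = 0.125/0.875 = 1/7.
Target odds = 0.999/0.001 = 999.
Need L⁶ ≥ 999 ÷ (1/7) = 6993.
4⁶ = 4096 < 6993 ≤ 15625 = 5⁶, so L = 5.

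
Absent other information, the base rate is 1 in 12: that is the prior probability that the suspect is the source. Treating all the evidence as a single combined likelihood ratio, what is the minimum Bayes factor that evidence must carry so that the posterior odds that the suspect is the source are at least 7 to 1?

Prior odds = (1/12)/(11/12) = 1/11.
Target odds = 7.
Required Bayes factor = 7 ÷ (1/11) = 77.

77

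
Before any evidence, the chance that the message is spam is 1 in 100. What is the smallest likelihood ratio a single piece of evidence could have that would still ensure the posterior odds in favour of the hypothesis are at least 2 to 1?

Prior odds = 0.01/0.99 = 1/99.
Target odds = 2.
Required Bayes factor = 2 ÷ (1/99) = 198.

198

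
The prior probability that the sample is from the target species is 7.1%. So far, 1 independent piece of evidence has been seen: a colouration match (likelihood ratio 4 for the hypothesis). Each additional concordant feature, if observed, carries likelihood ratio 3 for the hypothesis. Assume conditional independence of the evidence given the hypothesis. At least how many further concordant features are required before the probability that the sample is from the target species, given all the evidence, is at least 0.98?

Prior odds = 0.071/0.929 = 71/929.
Bayes factor of the evidence already in hand = 4.
Odds after that evidence = (71/929) × 4 = 284/929.
Target odds = 0.98/0.02 = 49.
Need 3ⁿ ≥ 49 ÷ (284/929) = 45521/284.
3⁴ = 81 falls short of 45521/284 but 3⁵ = 243 reaches it, so n = 5.

5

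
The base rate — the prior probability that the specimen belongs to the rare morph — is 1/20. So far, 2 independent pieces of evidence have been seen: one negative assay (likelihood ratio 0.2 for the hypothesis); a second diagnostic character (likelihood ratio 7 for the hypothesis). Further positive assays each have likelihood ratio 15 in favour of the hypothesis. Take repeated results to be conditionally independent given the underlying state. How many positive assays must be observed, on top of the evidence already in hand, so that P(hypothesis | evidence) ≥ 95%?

Prior odds = 0.05/0.95 = 1/19.
Combined Bayes factor of the evidence already in hand = 0.2 × 7 = 1.4.
Odds after that evidence = (1/19) × 1.4 = 7/95.
Target odds = 0.95/0.05 = 19.
Need 15ⁿ ≥ 19 ÷ (7/95) = 1805/7.
15² = 225 falls short of 1805/7 but 15³ = 3375 reaches it, so n = 3.

3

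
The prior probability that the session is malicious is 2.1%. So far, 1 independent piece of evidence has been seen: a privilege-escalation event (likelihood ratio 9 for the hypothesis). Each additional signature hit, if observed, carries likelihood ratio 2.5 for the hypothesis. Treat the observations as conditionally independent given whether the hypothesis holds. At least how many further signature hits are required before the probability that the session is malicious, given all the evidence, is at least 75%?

3

Prior odds = 0.021/0.979 = 21/979.
Bayes factor of the evidence already in hand = 9.
Odds after that evidence = (21/979) × 9 = 189/979.
Target odds = 0.75/0.25 = 3.
Need 2.5ⁿ ≥ 3 ÷ (189/979) = 979/63.
2.5² = 6.25 falls short of 979/63 but 2.5³ = 15.625 reaches it, so n = 3.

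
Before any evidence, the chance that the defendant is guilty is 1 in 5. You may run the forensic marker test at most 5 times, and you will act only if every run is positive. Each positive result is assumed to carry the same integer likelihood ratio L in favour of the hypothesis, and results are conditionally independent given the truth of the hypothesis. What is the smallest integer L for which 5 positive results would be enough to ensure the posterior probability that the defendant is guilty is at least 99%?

4

Prior odds = 0.2/0.8 = 0.25.
Target odds = 0.99/0.01 = 99.
Need L⁵ ≥ 99 ÷ 0.25 = 396.
3⁵ = 243 < 396 ≤ 1024 = 4⁵, so L = 4.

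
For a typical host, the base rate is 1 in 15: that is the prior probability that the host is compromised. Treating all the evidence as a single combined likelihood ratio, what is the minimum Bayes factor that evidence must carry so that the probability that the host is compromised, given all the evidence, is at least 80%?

56

Prior odds = (1/15)/(14/15) = 1/14.
Target odds = 0.8/0.2 = 4.
Required Bayes factor = 4 ÷ (1/14) = 56.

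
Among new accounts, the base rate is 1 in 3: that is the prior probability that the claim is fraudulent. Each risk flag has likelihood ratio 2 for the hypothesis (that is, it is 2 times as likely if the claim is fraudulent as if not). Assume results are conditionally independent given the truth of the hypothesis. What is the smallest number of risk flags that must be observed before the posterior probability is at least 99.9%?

Prior odds = (1/3)/(2/3) = 0.5.
Likelihood ratio per risk flag = 2.
Target posterior odds = 0.999/0.001 = 999.
Require 2ⁿ ≥ 999 ÷ 0.5 = 1998.
2¹⁰ = 1024 falls short of 1998 but 2¹¹ = 2048 reaches it, so n = 11.

11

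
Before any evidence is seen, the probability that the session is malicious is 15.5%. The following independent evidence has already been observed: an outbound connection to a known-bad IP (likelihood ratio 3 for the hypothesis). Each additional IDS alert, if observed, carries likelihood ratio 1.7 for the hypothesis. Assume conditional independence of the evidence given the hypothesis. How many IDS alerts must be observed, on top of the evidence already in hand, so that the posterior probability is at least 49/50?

Prior odds = 0.155/0.845 = 31/169.
Bayes factor of the evidence already in hand = 3.
Odds after that evidence = (31/169) × 3 = 93/169.
Target odds = 0.98/0.02 = 49.
Need 1.7ⁿ ≥ 49 ÷ (93/169) = 8281/93.
1.7⁸ ≈69.7576 falls short of 8281/93 but 1.7⁹ ≈118.588 reaches it, so n = 9.

9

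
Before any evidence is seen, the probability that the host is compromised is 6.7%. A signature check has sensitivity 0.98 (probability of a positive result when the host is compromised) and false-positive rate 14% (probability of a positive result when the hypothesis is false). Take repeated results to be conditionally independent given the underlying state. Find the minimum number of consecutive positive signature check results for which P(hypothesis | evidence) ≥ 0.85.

3

Prior odds: 0.067 ÷ 0.933 = 67/933.
Likelihood ratio of a positive result = 0.98/0.14 = 7.
Target odds: 0.85 ÷ 0.15 = 17/3.
Need (67/933) × 7ⁿ ≥ 17/3, i.e. 7ⁿ ≥ 5287/67.
7² = 49 falls short of 5287/67 but 7³ = 343 reaches it, so n = 3.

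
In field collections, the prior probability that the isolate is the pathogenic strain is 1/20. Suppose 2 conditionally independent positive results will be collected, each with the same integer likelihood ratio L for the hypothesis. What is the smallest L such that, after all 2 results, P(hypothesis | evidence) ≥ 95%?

19

Prior odds = 0.05/0.95 = 1/19.
Target odds = 0.95/0.05 = 19.
Need L² ≥ 19 ÷ (1/19) = 361.
18² = 324 < 361 ≤ 361 = 19², so L = 19.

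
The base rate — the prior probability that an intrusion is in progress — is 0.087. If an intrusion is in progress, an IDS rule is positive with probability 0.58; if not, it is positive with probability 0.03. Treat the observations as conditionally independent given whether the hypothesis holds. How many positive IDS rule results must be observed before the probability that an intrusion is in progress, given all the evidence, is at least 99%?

3

Prior odds = 0.087/0.913 = 87/913.
Likelihood ratio of a positive = 0.58/0.03 = 58/3.
Target odds: 0.99 ÷ 0.01 = 99.
Require (58/3)ⁿ ≥ 99 ÷ (87/913) = 30129/29.
(58/3)² = 3364/9 falls short of 30129/29 but (58/3)³ = 195112/27 reaches it, so n = 3.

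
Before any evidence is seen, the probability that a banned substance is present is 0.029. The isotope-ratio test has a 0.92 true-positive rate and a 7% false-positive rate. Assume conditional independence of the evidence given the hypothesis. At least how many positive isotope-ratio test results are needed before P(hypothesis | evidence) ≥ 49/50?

3

Prior odds: 0.029 ÷ 0.971 = 29/971.
Likelihood ratio of a positive result = 0.92/0.07 = 92/7.
Target odds: 0.98 ÷ 0.02 = 49.
Require (92/7)ⁿ ≥ 49 ÷ (29/971) = 47579/29.
(92/7)² = 8464/49 falls short of 47579/29 but (92/7)³ = 778688/343 reaches it, so n = 3.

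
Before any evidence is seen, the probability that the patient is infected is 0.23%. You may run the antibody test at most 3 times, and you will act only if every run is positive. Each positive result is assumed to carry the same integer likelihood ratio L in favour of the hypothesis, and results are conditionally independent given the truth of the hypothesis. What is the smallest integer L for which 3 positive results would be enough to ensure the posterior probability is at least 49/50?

Prior odds = 0.0023/0.9977 = 23/9977.
Target odds = 0.98/0.02 = 49.
Need L³ ≥ 49 ÷ (23/9977) = 488873/23.
27³ = 19683 < 488873/23 ≤ 21952 = 28³, so L = 28.

28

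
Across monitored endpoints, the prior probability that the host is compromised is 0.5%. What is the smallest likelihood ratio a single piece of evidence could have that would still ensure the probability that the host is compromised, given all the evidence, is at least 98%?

Prior odds = 0.005/0.995 = 1/199.
Target odds = 0.98/0.02 = 49.
Required Bayes factor = 49 ÷ (1/199) = 9751.

9751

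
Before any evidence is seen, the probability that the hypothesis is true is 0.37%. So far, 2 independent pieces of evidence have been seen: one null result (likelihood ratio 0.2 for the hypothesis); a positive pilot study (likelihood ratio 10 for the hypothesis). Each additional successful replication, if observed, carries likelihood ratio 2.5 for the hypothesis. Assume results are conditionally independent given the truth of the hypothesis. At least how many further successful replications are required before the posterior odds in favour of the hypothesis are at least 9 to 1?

Prior odds = 0.0037/0.9963 = 37/9963.
Combined Bayes factor of the evidence already in hand = 0.2 × 10 = 2.
Odds after that evidence = (37/9963) × 2 = 74/9963.
Target odds = 9.
Need 2.5ⁿ ≥ 9 ÷ (74/9963) = 89667/74.
2.5⁷ = 610.3515625 falls short of 89667/74 but 2.5⁸ = 390625/256 reaches it, so n = 8.

8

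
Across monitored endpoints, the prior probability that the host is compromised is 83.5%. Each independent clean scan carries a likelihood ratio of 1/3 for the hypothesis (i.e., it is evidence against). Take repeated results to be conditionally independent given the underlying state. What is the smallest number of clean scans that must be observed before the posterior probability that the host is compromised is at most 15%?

4

Prior odds = 0.835/0.165 = 167/33.
Likelihood ratio per clean scan = 1/3.
Target posterior odds = 0.15/0.85 = 3/17.
Need (167/33) × (1/3)ⁿ ≤ 3/17, i.e. (1/3)ⁿ ≤ 99/2839.
(1/3)³ = 1/27 is still above 99/2839 but (1/3)⁴ = 1/81 is at or below it, so n = 4.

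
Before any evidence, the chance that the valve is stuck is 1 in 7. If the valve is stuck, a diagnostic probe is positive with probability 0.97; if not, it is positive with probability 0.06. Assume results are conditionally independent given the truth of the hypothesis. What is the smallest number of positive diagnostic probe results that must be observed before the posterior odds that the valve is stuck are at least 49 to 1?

Prior odds: (1/7) ÷ (6/7) = 1/6.
Likelihood ratio of a positive = 0.97/0.06 = 97/6.
Target odds = 49.
Need (1/6) × (97/6)ⁿ ≥ 49, i.e. (97/6)ⁿ ≥ 294.
(97/6)² = 9409/36 falls short of 294 but (97/6)³ = 912673/216 reaches it, so n = 3.

3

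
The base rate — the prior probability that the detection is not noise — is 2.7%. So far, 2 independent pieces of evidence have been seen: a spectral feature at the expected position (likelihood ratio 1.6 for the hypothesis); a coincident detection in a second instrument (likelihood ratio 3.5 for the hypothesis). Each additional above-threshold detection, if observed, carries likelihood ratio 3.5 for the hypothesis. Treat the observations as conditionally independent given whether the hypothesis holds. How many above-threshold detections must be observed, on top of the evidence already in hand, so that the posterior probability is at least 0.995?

Prior odds = 0.027/0.973 = 27/973.
Combined Bayes factor of the evidence already in hand = 1.6 × 3.5 = 5.6.
Odds after that evidence = (27/973) × 5.6 = 108/695.
Target odds = 0.995/0.005 = 199.
Need 3.5ⁿ ≥ 199 ÷ (108/695) = 138305/108.
3.5⁵ = 525.21875 falls short of 138305/108 but 3.5⁶ = 1838.265625 reaches it, so n = 6.

6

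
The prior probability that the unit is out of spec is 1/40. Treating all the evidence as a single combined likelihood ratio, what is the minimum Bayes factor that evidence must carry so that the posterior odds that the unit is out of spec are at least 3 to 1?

Prior odds = 0.025/0.975 = 1/39.
Target odds = 3.
Required Bayes factor = 3 ÷ (1/39) = 117.

117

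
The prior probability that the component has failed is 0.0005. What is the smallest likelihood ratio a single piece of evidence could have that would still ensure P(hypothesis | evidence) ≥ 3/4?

Prior odds = 0.0005/0.9995 = 1/1999.
Target odds = 0.75/0.25 = 3.
Required Bayes factor = 3 ÷ (1/1999) = 5997.

5997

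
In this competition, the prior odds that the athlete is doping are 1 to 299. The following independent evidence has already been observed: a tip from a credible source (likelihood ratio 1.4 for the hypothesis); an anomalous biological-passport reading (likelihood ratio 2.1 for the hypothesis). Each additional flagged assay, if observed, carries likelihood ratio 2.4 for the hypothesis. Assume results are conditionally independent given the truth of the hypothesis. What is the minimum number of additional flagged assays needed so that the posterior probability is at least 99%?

Prior odds = 1/299.
Combined Bayes factor of the evidence already in hand = 1.4 × 2.1 = 2.94.
Odds after that evidence = (1/299) × 2.94 = 147/14950.
Target odds = 0.99/0.01 = 99.
Need 2.4ⁿ ≥ 99 ÷ (147/14950) = 493350/49.
2.4¹⁰ ≈6340.34 falls short of 493350/49 but 2.4¹¹ ≈15216.8 reaches it, so n = 11.

11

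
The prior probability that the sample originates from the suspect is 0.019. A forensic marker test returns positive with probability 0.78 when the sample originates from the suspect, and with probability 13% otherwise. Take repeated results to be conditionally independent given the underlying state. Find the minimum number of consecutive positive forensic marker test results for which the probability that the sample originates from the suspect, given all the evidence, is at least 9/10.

Prior odds: 0.019 ÷ 0.981 = 19/981.
Likelihood ratio of a positive result = 0.78/0.13 = 6.
Target posterior odds = 0.9/0.1 = 9.
Need (19/981) × 6ⁿ ≥ 9, i.e. 6ⁿ ≥ 8829/19.
6³ = 216 falls short of 8829/19 but 6⁴ = 1296 reaches it, so n = 4.

4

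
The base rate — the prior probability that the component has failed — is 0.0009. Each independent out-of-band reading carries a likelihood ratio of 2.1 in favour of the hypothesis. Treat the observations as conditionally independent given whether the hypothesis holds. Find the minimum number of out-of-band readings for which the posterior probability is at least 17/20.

12

Prior odds: 0.0009 ÷ 0.9991 = 9/9991.
Likelihood ratio per out-of-band reading = 2.1.
Target odds: 0.85 ÷ 0.15 = 17/3.
Require 2.1ⁿ ≥ 17/3 ÷ (9/9991) = 169847/27.
2.1¹¹ ≈3502.78 falls short of 169847/27 but 2.1¹² ≈7355.83 reaches it, so n = 12.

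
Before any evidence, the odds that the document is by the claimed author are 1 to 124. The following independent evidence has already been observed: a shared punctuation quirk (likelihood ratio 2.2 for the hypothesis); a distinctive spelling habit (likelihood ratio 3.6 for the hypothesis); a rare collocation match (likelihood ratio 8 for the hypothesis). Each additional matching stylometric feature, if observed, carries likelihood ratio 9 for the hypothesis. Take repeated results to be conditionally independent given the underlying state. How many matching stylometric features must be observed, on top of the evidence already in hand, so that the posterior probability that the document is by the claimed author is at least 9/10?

2

Prior odds = 1/124.
Combined Bayes factor of the evidence already in hand = 2.2 × 3.6 × 8 = 63.36.
Odds after that evidence = (1/124) × 63.36 = 396/775.
Target odds = 0.9/0.1 = 9.
Need 9ⁿ ≥ 9 ÷ (396/775) = 775/44.
9¹ = 9 falls short of 775/44 but 9² = 81 reaches it, so n = 2.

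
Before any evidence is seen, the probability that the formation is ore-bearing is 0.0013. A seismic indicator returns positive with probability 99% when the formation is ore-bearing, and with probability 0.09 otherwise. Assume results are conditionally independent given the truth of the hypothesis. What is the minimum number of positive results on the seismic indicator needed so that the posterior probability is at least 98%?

5

Prior odds: 0.0013 ÷ 0.9987 = 13/9987.
Likelihood ratio of a positive result = 0.99/0.09 = 11.
Target posterior odds = 0.98/0.02 = 49.
Require 11ⁿ ≥ 49 ÷ (13/9987) = 489363/13.
11⁴ = 14641 falls short of 489363/13 but 11⁵ = 161051 reaches it, so n = 5.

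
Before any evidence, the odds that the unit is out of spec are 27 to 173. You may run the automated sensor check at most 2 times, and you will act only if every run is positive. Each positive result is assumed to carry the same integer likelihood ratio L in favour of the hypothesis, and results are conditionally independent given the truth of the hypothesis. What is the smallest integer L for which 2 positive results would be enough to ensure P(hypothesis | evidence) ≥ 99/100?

Prior odds = 27/173.
Target odds = 0.99/0.01 = 99.
Need L² ≥ 99 ÷ (27/173) = 1903/3.
25² = 625 < 1903/3 ≤ 676 = 26², so L = 26.

26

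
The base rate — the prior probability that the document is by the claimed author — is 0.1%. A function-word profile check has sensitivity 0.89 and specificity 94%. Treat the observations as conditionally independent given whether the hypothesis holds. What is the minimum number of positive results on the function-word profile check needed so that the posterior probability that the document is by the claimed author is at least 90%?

Prior odds = 0.001/0.999 = 1/999.
False-positive rate = 1 − 0.94 = 0.06; likelihood ratio of a positive = 0.89/0.06 = 89/6.
Target odds: 0.9 ÷ 0.1 = 9.
Need (1/999) × (89/6)ⁿ ≥ 9, i.e. (89/6)ⁿ ≥ 8991.
(89/6)³ = 704969/216 falls short of 8991 but (89/6)⁴ = 62742241/1296 reaches it, so n = 4.

4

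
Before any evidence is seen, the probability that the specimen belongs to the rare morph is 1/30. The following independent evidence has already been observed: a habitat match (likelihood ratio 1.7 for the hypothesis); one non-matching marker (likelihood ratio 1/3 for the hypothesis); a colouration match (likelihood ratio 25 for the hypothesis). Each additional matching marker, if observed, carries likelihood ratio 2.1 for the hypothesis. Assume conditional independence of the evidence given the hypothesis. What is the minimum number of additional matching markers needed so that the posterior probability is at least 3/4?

3

Prior odds = (1/30)/(29/30) = 1/29.
Combined Bayes factor of the evidence already in hand = 1.7 × (1/3) × 25 = 85/6.
Odds after that evidence = (1/29) × 85/6 = 85/174.
Target odds = 0.75/0.25 = 3.
Need 2.1ⁿ ≥ 3 ÷ (85/174) = 522/85.
2.1² = 4.41 falls short of 522/85 but 2.1³ = 9.261 reaches it, so n = 3.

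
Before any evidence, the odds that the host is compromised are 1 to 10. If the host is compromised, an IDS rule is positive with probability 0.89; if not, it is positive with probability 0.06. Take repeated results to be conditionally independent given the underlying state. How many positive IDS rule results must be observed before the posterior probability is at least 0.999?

Prior odds = 0.1.
Likelihood ratio of a positive = 0.89/0.06 = 89/6.
Target odds: 0.999 ÷ 0.001 = 999.
Require (89/6)ⁿ ≥ 999 ÷ 0.1 = 9990.
(89/6)³ = 704969/216 falls short of 9990 but (89/6)⁴ = 62742241/1296 reaches it, so n = 4.

4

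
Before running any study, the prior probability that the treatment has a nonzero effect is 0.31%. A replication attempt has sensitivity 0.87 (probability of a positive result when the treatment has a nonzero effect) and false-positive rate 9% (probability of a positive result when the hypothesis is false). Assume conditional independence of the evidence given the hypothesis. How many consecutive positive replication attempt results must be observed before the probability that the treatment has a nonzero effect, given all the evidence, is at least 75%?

Prior odds: 0.0031 ÷ 0.9969 = 31/9969.
Likelihood ratio of a positive result = 0.87/0.09 = 29/3.
Target odds: 0.75 ÷ 0.25 = 3.
Need (31/9969) × (29/3)ⁿ ≥ 3, i.e. (29/3)ⁿ ≥ 29907/31.
(29/3)³ = 24389/27 falls short of 29907/31 but (29/3)⁴ = 707281/81 reaches it, so n = 4.

4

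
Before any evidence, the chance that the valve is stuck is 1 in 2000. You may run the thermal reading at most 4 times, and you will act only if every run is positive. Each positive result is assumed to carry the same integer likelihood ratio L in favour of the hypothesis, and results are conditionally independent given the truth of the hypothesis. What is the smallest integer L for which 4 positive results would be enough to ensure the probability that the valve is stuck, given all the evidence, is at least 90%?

Prior odds = 0.0005/0.9995 = 1/1999.
Target odds = 0.9/0.1 = 9.
Need L⁴ ≥ 9 ÷ (1/1999) = 17991.
11⁴ = 14641 < 17991 ≤ 20736 = 12⁴, so L = 12.

12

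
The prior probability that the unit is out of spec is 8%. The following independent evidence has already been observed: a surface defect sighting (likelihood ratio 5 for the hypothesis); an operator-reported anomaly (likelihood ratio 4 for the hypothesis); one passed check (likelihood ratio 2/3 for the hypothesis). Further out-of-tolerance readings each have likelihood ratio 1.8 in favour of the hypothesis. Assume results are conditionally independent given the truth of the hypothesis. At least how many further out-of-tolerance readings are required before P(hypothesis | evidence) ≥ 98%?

7

Prior odds = 0.08/0.92 = 2/23.
Combined Bayes factor of the evidence already in hand = 5 × 4 × (2/3) = 40/3.
Odds after that evidence = (2/23) × 40/3 = 80/69.
Target odds = 0.98/0.02 = 49.
Need 1.8ⁿ ≥ 49 ÷ (80/69) = 42.2625.
1.8⁶ = 531441/15625 falls short of 42.2625 but 1.8⁷ = 4782969/78125 reaches it, so n = 7.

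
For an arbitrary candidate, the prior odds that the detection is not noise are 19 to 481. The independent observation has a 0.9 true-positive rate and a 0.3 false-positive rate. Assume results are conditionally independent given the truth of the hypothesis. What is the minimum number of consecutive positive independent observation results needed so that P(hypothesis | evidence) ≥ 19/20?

6

Prior odds = 19/481.
Likelihood ratio of a positive result = 0.9/0.3 = 3.
Target posterior odds = 0.95/0.05 = 19.
Require 3ⁿ ≥ 19 ÷ (19/481) = 481.
3⁵ = 243 falls short of 481 but 3⁶ = 729 reaches it, so n = 6.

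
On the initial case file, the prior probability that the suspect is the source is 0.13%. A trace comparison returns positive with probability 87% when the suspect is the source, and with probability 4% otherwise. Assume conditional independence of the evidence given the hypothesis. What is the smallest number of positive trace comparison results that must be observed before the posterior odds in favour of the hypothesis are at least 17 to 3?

Prior odds = 0.0013/0.9987 = 13/9987.
Likelihood ratio of a positive result = 0.87/0.04 = 21.75.
Target odds = 17/3.
Require 21.75ⁿ ≥ 17/3 ÷ (13/9987) = 56593/13.
21.75² = 473.0625 falls short of 56593/13 but 21.75³ = 658503/64 reaches it, so n = 3.

3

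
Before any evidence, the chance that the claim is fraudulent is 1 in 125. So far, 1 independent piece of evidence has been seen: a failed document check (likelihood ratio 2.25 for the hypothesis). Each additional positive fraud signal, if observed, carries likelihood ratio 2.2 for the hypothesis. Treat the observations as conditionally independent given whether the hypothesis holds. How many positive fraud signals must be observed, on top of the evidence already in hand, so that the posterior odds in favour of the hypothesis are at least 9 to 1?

Prior odds = 0.008/0.992 = 1/124.
Bayes factor of the evidence already in hand = 2.25.
Odds after that evidence = (1/124) × 2.25 = 9/496.
Target odds = 9.
Need 2.2ⁿ ≥ 9 ÷ (9/496) = 496.
2.2⁷ = 19487171/78125 falls short of 496 but 2.2⁸ = 214358881/390625 reaches it, so n = 8.

8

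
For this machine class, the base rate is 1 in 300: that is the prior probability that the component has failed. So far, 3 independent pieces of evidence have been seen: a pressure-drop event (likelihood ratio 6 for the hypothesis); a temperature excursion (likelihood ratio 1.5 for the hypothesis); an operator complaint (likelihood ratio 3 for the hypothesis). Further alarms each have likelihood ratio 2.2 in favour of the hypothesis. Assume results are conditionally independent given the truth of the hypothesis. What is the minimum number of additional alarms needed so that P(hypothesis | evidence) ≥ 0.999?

Prior odds = (1/300)/(299/300) = 1/299.
Combined Bayes factor of the evidence already in hand = 6 × 1.5 × 3 = 27.
Odds after that evidence = (1/299) × 27 = 27/299.
Target odds = 0.999/0.001 = 999.
Need 2.2ⁿ ≥ 999 ÷ (27/299) = 11063.
2.2¹¹ ≈5843.18 falls short of 11063 but 2.2¹² ≈12855 reaches it, so n = 12.

12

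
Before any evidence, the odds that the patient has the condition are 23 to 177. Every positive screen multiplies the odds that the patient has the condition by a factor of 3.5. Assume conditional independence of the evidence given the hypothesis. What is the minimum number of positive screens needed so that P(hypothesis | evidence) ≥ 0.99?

6

Prior odds = 23/177.
Likelihood ratio per positive screen = 3.5.
Target posterior odds = 0.99/0.01 = 99.
Require 3.5ⁿ ≥ 99 ÷ (23/177) = 17523/23.
3.5⁵ = 525.21875 falls short of 17523/23 but 3.5⁶ = 1838.265625 reaches it, so n = 6.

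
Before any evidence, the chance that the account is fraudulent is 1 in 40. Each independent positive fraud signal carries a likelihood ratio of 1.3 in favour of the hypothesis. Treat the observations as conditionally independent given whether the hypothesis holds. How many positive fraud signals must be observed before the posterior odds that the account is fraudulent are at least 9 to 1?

Prior odds: 0.025 ÷ 0.975 = 1/39.
Likelihood ratio per positive fraud signal = 1.3.
Target odds = 9.
Require 1.3ⁿ ≥ 9 ÷ (1/39) = 351.
1.3²² ≈321.184 falls short of 351 but 1.3²³ ≈417.539 reaches it, so n = 23.

23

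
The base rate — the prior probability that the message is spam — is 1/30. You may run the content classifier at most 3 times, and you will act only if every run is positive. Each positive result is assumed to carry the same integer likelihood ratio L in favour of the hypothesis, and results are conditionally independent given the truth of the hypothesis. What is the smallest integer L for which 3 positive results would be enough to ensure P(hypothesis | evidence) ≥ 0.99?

Prior odds = (1/30)/(29/30) = 1/29.
Target odds = 0.99/0.01 = 99.
Need L³ ≥ 99 ÷ (1/29) = 2871.
14³ = 2744 < 2871 ≤ 3375 = 15³, so L = 15.

15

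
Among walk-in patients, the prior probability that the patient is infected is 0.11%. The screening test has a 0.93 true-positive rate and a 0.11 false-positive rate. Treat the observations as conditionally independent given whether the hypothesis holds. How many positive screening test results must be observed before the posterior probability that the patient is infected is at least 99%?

Prior odds = 0.0011/0.9989 = 11/9989.
Likelihood ratio of a positive result = 0.93/0.11 = 93/11.
Target odds: 0.99 ÷ 0.01 = 99.
Require (93/11)ⁿ ≥ 99 ÷ (11/9989) = 89901.
(93/11)⁵ ≈43196.8 falls short of 89901 but (93/11)⁶ ≈365209 reaches it, so n = 6.

6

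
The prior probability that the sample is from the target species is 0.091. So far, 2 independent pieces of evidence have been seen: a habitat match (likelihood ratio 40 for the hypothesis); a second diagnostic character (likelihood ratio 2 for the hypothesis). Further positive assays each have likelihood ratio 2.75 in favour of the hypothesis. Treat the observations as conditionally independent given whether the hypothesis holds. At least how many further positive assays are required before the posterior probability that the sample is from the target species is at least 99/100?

Prior odds = 0.091/0.909 = 91/909.
Combined Bayes factor of the evidence already in hand = 40 × 2 = 80.
Odds after that evidence = (91/909) × 80 = 7280/909.
Target odds = 0.99/0.01 = 99.
Need 2.75ⁿ ≥ 99 ÷ (7280/909) = 89991/7280.
2.75² = 7.5625 falls short of 89991/7280 but 2.75³ = 20.796875 reaches it, so n = 3.

3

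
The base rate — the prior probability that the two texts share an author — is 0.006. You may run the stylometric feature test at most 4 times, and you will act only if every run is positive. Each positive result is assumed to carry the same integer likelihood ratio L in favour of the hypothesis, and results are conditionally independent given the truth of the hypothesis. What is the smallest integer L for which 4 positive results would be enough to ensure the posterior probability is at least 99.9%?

Prior odds = 0.006/0.994 = 3/497.
Target odds = 0.999/0.001 = 999.
Need L⁴ ≥ 999 ÷ (3/497) = 165501.
20⁴ = 160000 < 165501 ≤ 194481 = 21⁴, so L = 21.

21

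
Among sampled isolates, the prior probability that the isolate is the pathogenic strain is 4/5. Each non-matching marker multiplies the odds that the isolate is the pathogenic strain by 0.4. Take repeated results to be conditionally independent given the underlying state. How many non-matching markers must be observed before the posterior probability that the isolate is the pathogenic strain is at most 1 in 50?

Prior odds = 0.8/0.2 = 4.
Likelihood ratio per non-matching marker = 0.4.
Target odds: 0.02 ÷ 0.98 = 1/49.
Need 4 × 0.4ⁿ ≤ 1/49, i.e. 0.4ⁿ ≤ 1/196.
0.4⁵ = 0.01024 is still above 1/196 but 0.4⁶ = 64/15625 is at or below it, so n = 6.

6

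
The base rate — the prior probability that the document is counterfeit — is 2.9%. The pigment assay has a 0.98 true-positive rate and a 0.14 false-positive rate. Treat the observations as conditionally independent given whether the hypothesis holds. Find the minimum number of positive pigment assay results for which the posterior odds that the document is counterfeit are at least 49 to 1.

Prior odds: 0.029 ÷ 0.971 = 29/971.
Likelihood ratio of a positive result = 0.98/0.14 = 7.
Target odds = 49.
Need (29/971) × 7ⁿ ≥ 49, i.e. 7ⁿ ≥ 47579/29.
7³ = 343 falls short of 47579/29 but 7⁴ = 2401 reaches it, so n = 4.

4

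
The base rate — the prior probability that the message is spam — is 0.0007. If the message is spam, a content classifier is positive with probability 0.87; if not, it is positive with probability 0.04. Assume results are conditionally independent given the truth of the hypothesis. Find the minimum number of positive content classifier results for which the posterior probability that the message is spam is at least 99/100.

4

Prior odds = 0.0007/0.9993 = 7/9993.
Likelihood ratio of a positive = 0.87/0.04 = 21.75.
Target odds: 0.99 ÷ 0.01 = 99.
Need (7/9993) × 21.75ⁿ ≥ 99, i.e. 21.75ⁿ ≥ 989307/7.
21.75³ = 658503/64 falls short of 989307/7 but 21.75⁴ = 57289761/256 reaches it, so n = 4.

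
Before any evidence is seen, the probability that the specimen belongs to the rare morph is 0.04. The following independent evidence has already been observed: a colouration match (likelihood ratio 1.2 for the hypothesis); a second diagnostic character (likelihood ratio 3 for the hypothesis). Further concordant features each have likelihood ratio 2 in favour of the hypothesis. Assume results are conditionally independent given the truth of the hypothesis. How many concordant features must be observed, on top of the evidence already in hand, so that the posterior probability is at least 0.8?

5

Prior odds = 0.04/0.96 = 1/24.
Combined Bayes factor of the evidence already in hand = 1.2 × 3 = 3.6.
Odds after that evidence = (1/24) × 3.6 = 0.15.
Target odds = 0.8/0.2 = 4.
Need 2ⁿ ≥ 4 ÷ 0.15 = 80/3.
2⁴ = 16 falls short of 80/3 but 2⁵ = 32 reaches it, so n = 5.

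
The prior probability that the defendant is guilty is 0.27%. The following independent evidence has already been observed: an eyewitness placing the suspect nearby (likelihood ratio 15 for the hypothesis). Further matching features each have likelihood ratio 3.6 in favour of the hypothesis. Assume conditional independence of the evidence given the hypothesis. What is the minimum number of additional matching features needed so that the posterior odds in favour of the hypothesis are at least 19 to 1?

5

Prior odds = 0.0027/0.9973 = 27/9973.
Bayes factor of the evidence already in hand = 15.
Odds after that evidence = (27/9973) × 15 = 405/9973.
Target odds = 19.
Need 3.6ⁿ ≥ 19 ÷ (405/9973) = 189487/405.
3.6⁴ = 167.9616 falls short of 189487/405 but 3.6⁵ = 604.66176 reaches it, so n = 5.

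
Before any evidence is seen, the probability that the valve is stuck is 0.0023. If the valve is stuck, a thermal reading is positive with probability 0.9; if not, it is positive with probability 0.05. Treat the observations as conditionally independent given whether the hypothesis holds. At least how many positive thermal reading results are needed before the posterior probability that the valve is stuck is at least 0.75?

3

Prior odds: 0.0023 ÷ 0.9977 = 23/9977.
Likelihood ratio of a positive = 0.9/0.05 = 18.
Target posterior odds = 0.75/0.25 = 3.
Require 18ⁿ ≥ 3 ÷ (23/9977) = 29931/23.
18² = 324 falls short of 29931/23 but 18³ = 5832 reaches it, so n = 3.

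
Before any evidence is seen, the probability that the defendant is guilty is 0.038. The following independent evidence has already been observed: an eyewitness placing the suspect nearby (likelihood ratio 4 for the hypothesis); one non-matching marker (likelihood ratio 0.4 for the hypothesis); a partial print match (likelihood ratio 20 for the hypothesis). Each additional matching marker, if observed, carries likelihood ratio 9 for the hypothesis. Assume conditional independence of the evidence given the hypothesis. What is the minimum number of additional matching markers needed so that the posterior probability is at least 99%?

Prior odds = 0.038/0.962 = 19/481.
Combined Bayes factor of the evidence already in hand = 4 × 0.4 × 20 = 32.
Odds after that evidence = (19/481) × 32 = 608/481.
Target odds = 0.99/0.01 = 99.
Need 9ⁿ ≥ 99 ÷ (608/481) = 47619/608.
9¹ = 9 falls short of 47619/608 but 9² = 81 reaches it, so n = 2.

2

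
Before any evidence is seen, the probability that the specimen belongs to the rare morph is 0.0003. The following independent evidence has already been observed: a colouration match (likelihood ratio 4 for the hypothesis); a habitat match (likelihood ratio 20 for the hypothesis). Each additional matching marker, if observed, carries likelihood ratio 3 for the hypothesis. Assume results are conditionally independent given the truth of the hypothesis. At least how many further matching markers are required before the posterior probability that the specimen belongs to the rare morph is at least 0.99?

Prior odds = 0.0003/0.9997 = 3/9997.
Combined Bayes factor of the evidence already in hand = 4 × 20 = 80.
Odds after that evidence = (3/9997) × 80 = 240/9997.
Target odds = 0.99/0.01 = 99.
Need 3ⁿ ≥ 99 ÷ (240/9997) = 4123.7625.
3⁷ = 2187 falls short of 4123.7625 but 3⁸ = 6561 reaches it, so n = 8.

8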